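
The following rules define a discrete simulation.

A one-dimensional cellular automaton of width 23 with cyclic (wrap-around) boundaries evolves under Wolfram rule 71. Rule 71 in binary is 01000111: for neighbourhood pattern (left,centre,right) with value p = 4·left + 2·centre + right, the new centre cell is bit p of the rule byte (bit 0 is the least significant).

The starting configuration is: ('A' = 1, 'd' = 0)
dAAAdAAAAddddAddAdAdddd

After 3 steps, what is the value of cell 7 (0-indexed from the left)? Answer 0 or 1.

k=0  dAAAdAAAAddddAddAdAdddd
k=1  AddAddddAdAAAAdAAdAdAAA
k=2  AdAAdAAAAddddAddAdAdddd
k=3  AddAddddAdAAAAdAAdAdAAA

0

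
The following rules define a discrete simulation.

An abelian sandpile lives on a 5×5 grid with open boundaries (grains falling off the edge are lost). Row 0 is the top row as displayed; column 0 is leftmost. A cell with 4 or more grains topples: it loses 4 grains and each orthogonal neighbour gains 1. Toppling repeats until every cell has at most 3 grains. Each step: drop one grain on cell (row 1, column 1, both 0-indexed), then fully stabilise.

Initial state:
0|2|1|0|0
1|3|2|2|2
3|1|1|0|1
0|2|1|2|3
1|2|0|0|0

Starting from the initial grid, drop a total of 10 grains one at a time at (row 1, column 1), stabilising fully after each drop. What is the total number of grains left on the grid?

37

step 0: 0|2|1|0|0
1|3|2|2|2
3|1|1|0|1
0|2|1|2|3
1|2|0|0|0
step 1: 0|3|1|0|0
2|0|3|2|2
3|2|1|0|1
0|2|1|2|3
1|2|0|0|0
step 2: 0|3|1|0|0
2|1|3|2|2
3|2|1|0|1
0|2|1|2|3
1|2|0|0|0
step 3: 0|3|1|0|0
2|2|3|2|2
3|2|1|0|1
0|2|1|2|3
1|2|0|0|0
step 4: 0|3|1|0|0
2|3|3|2|2
3|2|1|0|1
0|2|1|2|3
1|2|0|0|0
step 5: 1|0|3|0|0
3|2|0|3|2
3|3|2|0|1
0|2|1|2|3
1|2|0|0|0
step 6: 1|0|3|0|0
3|3|0|3|2
3|3|2|0|1
0|2|1|2|3
1|2|0|0|0
step 7: 2|1|3|0|0
1|2|1|3|2
1|1|3|0|1
1|3|1|2|3
1|2|0|0|0
step 8: 2|1|3|0|0
1|3|1|3|2
1|1|3|0|1
1|3|1|2|3
1|2|0|0|0
step 9: 2|2|3|0|0
2|0|2|3|2
1|2|3|0|1
1|3|1|2|3
1|2|0|0|0
step 10: 2|2|3|0|0
2|1|2|3|2
1|2|3|0|1
1|3|1|2|3
1|2|0|0|0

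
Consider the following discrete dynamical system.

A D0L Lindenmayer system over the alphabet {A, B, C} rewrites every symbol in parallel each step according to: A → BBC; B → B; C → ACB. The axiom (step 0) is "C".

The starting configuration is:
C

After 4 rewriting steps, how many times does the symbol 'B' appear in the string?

[0] C
[1] ACB
[2] BBCACBB
[3] BBACBBBCACBBB
[4] BBBBCACBBBBACBBBCACBBBB

15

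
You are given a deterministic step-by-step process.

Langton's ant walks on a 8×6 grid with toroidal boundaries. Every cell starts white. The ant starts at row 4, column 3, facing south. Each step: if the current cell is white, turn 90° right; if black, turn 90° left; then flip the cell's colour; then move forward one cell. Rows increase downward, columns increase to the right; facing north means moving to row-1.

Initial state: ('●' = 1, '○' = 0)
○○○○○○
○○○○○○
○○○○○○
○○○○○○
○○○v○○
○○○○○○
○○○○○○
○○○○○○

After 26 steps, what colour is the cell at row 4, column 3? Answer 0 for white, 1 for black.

0

step 0: ○○○○○○
○○○○○○
○○○○○○
○○○○○○
○○○v○○
○○○○○○
○○○○○○
○○○○○○
step 1: ○○○○○○
○○○○○○
○○○○○○
○○○○○○
○○<●○○
○○○○○○
○○○○○○
○○○○○○
step 2: ○○○○○○
○○○○○○
○○○○○○
○○^○○○
○○●●○○
○○○○○○
○○○○○○
○○○○○○
step 3: ○○○○○○
○○○○○○
○○○○○○
○○●>○○
○○●●○○
○○○○○○
○○○○○○
○○○○○○
step 4: ○○○○○○
○○○○○○
○○○○○○
○○●●○○
○○●v○○
○○○○○○
○○○○○○
○○○○○○
step 5: ○○○○○○
○○○○○○
○○○○○○
○○●●○○
○○●○>○
○○○○○○
○○○○○○
○○○○○○
step 6: ○○○○○○
○○○○○○
○○○○○○
○○●●○○
○○●○●○
○○○○v○
○○○○○○
○○○○○○
step 7: ○○○○○○
○○○○○○
○○○○○○
○○●●○○
○○●○●○
○○○<●○
○○○○○○
○○○○○○
step 8: ○○○○○○
○○○○○○
○○○○○○
○○●●○○
○○●^●○
○○○●●○
○○○○○○
○○○○○○
step 9: ○○○○○○
○○○○○○
○○○○○○
○○●●○○
○○●●>○
○○○●●○
○○○○○○
○○○○○○
step 10: ○○○○○○
○○○○○○
○○○○○○
○○●●^○
○○●●○○
○○○●●○
○○○○○○
○○○○○○
step 11: ○○○○○○
○○○○○○
○○○○○○
○○●●●>
○○●●○○
○○○●●○
○○○○○○
○○○○○○
step 12: ○○○○○○
○○○○○○
○○○○○○
○○●●●●
○○●●○v
○○○●●○
○○○○○○
○○○○○○
step 13: ○○○○○○
○○○○○○
○○○○○○
○○●●●●
○○●●<●
○○○●●○
○○○○○○
○○○○○○
step 14: ○○○○○○
○○○○○○
○○○○○○
○○●●^●
○○●●●●
○○○●●○
○○○○○○
○○○○○○
step 15: ○○○○○○
○○○○○○
○○○○○○
○○●<○●
○○●●●●
○○○●●○
○○○○○○
○○○○○○
step 16: ○○○○○○
○○○○○○
○○○○○○
○○●○○●
○○●v●●
○○○●●○
○○○○○○
○○○○○○
step 17: ○○○○○○
○○○○○○
○○○○○○
○○●○○●
○○●○>●
○○○●●○
○○○○○○
○○○○○○
step 18: ○○○○○○
○○○○○○
○○○○○○
○○●○^●
○○●○○●
○○○●●○
○○○○○○
○○○○○○
step 19: ○○○○○○
○○○○○○
○○○○○○
○○●○●>
○○●○○●
○○○●●○
○○○○○○
○○○○○○
step 20: ○○○○○○
○○○○○○
○○○○○^
○○●○●○
○○●○○●
○○○●●○
○○○○○○
○○○○○○
step 21: ○○○○○○
○○○○○○
>○○○○●
○○●○●○
○○●○○●
○○○●●○
○○○○○○
○○○○○○
step 22: ○○○○○○
○○○○○○
●○○○○●
v○●○●○
○○●○○●
○○○●●○
○○○○○○
○○○○○○
step 23: ○○○○○○
○○○○○○
●○○○○●
●○●○●<
○○●○○●
○○○●●○
○○○○○○
○○○○○○
step 24: ○○○○○○
○○○○○○
●○○○○^
●○●○●●
○○●○○●
○○○●●○
○○○○○○
○○○○○○
step 25: ○○○○○○
○○○○○○
●○○○<○
●○●○●●
○○●○○●
○○○●●○
○○○○○○
○○○○○○
step 26: ○○○○○○
○○○○^○
●○○○●○
●○●○●●
○○●○○●
○○○●●○
○○○○○○
○○○○○○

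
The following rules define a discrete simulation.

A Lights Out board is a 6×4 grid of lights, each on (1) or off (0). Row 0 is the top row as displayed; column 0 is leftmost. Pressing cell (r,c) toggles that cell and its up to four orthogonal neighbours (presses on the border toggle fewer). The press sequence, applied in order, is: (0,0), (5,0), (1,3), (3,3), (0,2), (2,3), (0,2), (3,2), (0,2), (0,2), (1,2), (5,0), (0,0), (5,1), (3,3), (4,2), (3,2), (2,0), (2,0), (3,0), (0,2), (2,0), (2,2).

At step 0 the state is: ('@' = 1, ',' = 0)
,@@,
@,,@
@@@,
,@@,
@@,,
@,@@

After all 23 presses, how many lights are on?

gen 0: ,@@,
@,,@
@@@,
,@@,
@@,,
@,@@
gen 1: @,@,
,,,@
@@@,
,@@,
@@,,
@,@@
gen 2: @,@,
,,,@
@@@,
,@@,
,@,,
,@@@
gen 3: @,@@
,,@,
@@@@
,@@,
,@,,
,@@@
gen 4: @,@@
,,@,
@@@,
,@,@
,@,@
,@@@
gen 5: @@,,
,,,,
@@@,
,@,@
,@,@
,@@@
gen 6: @@,,
,,,@
@@,@
,@,,
,@,@
,@@@
gen 7: @,@@
,,@@
@@,@
,@,,
,@,@
,@@@
gen 8: @,@@
,,@@
@@@@
,,@@
,@@@
,@@@
gen 9: @@,,
,,,@
@@@@
,,@@
,@@@
,@@@
gen 10: @,@@
,,@@
@@@@
,,@@
,@@@
,@@@
gen 11: @,,@
,@,,
@@,@
,,@@
,@@@
,@@@
gen 12: @,,@
,@,,
@@,@
,,@@
@@@@
@,@@
gen 13: ,@,@
@@,,
@@,@
,,@@
@@@@
@,@@
gen 14: ,@,@
@@,,
@@,@
,,@@
@,@@
,@,@
gen 15: ,@,@
@@,,
@@,,
,,,,
@,@,
,@,@
gen 16: ,@,@
@@,,
@@,,
,,@,
@@,@
,@@@
gen 17: ,@,@
@@,,
@@@,
,@,@
@@@@
,@@@
gen 18: ,@,@
,@,,
,,@,
@@,@
@@@@
,@@@
gen 19: ,@,@
@@,,
@@@,
,@,@
@@@@
,@@@
gen 20: ,@,@
@@,,
,@@,
@,,@
,@@@
,@@@
gen 21: ,,@,
@@@,
,@@,
@,,@
,@@@
,@@@
gen 22: ,,@,
,@@,
@,@,
,,,@
,@@@
,@@@
gen 23: ,,@,
,@,,
@@,@
,,@@
,@@@
,@@@

13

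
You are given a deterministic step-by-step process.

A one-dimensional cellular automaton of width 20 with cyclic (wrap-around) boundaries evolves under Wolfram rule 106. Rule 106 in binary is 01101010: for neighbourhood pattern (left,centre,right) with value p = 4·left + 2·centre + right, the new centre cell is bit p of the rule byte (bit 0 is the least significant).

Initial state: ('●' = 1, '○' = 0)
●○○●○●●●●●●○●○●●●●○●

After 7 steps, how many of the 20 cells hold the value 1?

k=0  ●○○●○●●●●●●○●○●●●●○●
k=1  ●○●○●●○○○○●●○●●○○●●●
k=2  ●●○●●●○○○●●●●●●○●●○○
k=3  ●●●●○●○○●●○○○○●●●●○●
k=4  ○○○●●○○●●●○○○●●○○●●●
k=5  ○○●●●○●●○●○○●●●○●●○●
k=6  ○●●○●●●●●○○●●○●●●●●○
k=7  ●●●●●○○○●○●●●●●○○○●○

12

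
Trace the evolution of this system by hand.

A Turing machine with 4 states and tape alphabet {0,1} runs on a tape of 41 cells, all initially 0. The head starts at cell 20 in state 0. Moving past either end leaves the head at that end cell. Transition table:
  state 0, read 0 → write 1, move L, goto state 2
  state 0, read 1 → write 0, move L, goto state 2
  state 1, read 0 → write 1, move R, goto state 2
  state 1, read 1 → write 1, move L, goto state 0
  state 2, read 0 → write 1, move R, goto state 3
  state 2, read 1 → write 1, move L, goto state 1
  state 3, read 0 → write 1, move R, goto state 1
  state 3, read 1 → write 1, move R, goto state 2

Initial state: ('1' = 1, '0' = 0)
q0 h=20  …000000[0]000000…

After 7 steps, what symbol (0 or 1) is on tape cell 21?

1

t=0: q0 h=20  …000000[0]000000…
t=1: q2 h=19  …000000[0]100000…
t=2: q3 h=20  …000001[1]000000…
t=3: q2 h=21  …000011[0]000000…
t=4: q3 h=22  …000111[0]000000…
t=5: q1 h=23  …001111[0]000000…
t=6: q2 h=24  …011111[0]000000…
t=7: q3 h=25  …111111[0]000000…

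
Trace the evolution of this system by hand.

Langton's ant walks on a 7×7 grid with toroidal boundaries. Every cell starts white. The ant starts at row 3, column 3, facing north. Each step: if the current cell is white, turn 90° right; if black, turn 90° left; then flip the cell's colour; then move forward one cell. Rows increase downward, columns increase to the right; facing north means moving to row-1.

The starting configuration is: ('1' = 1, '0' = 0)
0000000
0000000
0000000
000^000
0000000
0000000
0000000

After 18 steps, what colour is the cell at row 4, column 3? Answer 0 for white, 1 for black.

[0] 0000000
0000000
0000000
000^000
0000000
0000000
0000000
[1] 0000000
0000000
0000000
0001>00
0000000
0000000
0000000
[2] 0000000
0000000
0000000
0001100
0000v00
0000000
0000000
[3] 0000000
0000000
0000000
0001100
000<100
0000000
0000000
[4] 0000000
0000000
0000000
000^100
0001100
0000000
0000000
[5] 0000000
0000000
0000000
00<0100
0001100
0000000
0000000
[6] 0000000
0000000
00^0000
0010100
0001100
0000000
0000000
[7] 0000000
0000000
001>000
0010100
0001100
0000000
0000000
[8] 0000000
0000000
0011000
001v100
0001100
0000000
0000000
[9] 0000000
0000000
0011000
00<1100
0001100
0000000
0000000
[10] 0000000
0000000
0011000
0001100
00v1100
0000000
0000000
[11] 0000000
0000000
0011000
0001100
0<11100
0000000
0000000
[12] 0000000
0000000
0011000
0^01100
0111100
0000000
0000000
[13] 0000000
0000000
0011000
01>1100
0111100
0000000
0000000
[14] 0000000
0000000
0011000
0111100
01v1100
0000000
0000000
[15] 0000000
0000000
0011000
0111100
010>100
0000000
0000000
[16] 0000000
0000000
0011000
011^100
0100100
0000000
0000000
[17] 0000000
0000000
0011000
01<0100
0100100
0000000
0000000
[18] 0000000
0000000
0011000
0100100
01v0100
0000000
0000000

0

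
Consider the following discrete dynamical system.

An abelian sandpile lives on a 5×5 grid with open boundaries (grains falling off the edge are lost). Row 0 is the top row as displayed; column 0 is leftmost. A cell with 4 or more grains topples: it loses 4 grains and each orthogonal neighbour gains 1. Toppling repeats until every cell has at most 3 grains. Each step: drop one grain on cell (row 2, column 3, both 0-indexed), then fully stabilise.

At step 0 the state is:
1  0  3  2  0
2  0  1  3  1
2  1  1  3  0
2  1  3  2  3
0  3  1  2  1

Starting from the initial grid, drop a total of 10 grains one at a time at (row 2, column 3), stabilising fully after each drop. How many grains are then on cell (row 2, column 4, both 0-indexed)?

1

[0] 1  0  3  2  0
2  0  1  3  1
2  1  1  3  0
2  1  3  2  3
0  3  1  2  1
[1] 1  0  3  3  0
2  0  2  0  2
2  1  2  1  1
2  1  3  3  3
0  3  1  2  1
[2] 1  0  3  3  0
2  0  2  0  2
2  1  2  2  1
2  1  3  3  3
0  3  1  2  1
[3] 1  0  3  3  0
2  0  2  0  2
2  1  2  3  1
2  1  3  3  3
0  3  1  2  1
[4] 1  0  3  3  0
2  0  3  1  2
2  2  0  2  3
2  2  1  2  0
0  3  2  3  2
[5] 1  0  3  3  0
2  0  3  1  2
2  2  0  3  3
2  2  1  2  0
0  3  2  3  2
[6] 1  0  3  3  0
2  0  3  2  3
2  2  1  1  0
2  2  1  3  1
0  3  2  3  2
[7] 1  0  3  3  0
2  0  3  2  3
2  2  1  2  0
2  2  1  3  1
0  3  2  3  2
[8] 1  0  3  3  0
2  0  3  2  3
2  2  1  3  0
2  2  1  3  1
0  3  2  3  2
[9] 1  0  3  3  0
2  0  3  3  3
2  2  2  1  1
2  2  2  1  2
0  3  3  0  3
[10] 1  0  3  3  0
2  0  3  3  3
2  2  2  2  1
2  2  2  1  2
0  3  3  0  3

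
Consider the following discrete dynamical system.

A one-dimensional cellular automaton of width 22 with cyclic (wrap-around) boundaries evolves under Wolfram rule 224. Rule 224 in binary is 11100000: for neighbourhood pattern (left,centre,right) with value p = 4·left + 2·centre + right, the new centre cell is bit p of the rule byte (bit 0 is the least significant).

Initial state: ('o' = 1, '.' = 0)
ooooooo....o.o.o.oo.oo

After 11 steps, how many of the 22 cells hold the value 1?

3

k=0  ooooooo....o.o.o.oo.oo
k=1  ooooooo.....o.o.o.oo.o
k=2  ooooooo......o.o.o.oo.
k=3  .oooooo.......o.o.o.oo
k=4  o.ooooo........o.o.o.o
k=5  oo.oooo.........o.o.o.
k=6  .oo.ooo..........o.o.o
k=7  o.oo.oo...........o.o.
k=8  .o.oo.o............o.o
k=9  o.o.oo..............o.
k=10  .o.o.o...............o
k=11  o.o.o.................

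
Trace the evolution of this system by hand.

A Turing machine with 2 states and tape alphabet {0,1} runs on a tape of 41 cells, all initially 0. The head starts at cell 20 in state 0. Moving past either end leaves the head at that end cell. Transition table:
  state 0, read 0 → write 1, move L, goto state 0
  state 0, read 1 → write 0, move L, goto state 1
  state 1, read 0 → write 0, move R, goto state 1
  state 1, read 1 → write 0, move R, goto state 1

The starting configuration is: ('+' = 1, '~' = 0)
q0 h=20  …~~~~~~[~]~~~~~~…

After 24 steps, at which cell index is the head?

2

0) q0 h=20  …~~~~~~[~]~~~~~~…
1) q0 h=19  …~~~~~~[~]+~~~~~…
2) q0 h=18  …~~~~~~[~]++~~~~…
3) q0 h=17  …~~~~~~[~]+++~~~…
4) q0 h=16  …~~~~~~[~]++++~~…
5) q0 h=15  …~~~~~~[~]+++++~…
6) q0 h=14  …~~~~~~[~]++++++…
7) q0 h=13  …~~~~~~[~]++++++…
8) q0 h=12  …~~~~~~[~]++++++…
9) q0 h=11  …~~~~~~[~]++++++…
10) q0 h=10  …~~~~~~[~]++++++…
11) q0 h= 9  …~~~~~~[~]++++++…
12) q0 h= 8  …~~~~~~[~]++++++…
13) q0 h= 7  …~~~~~~[~]++++++…
14) q0 h= 6  |~~~~~~[~]++++++…
15) q0 h= 5  |~~~~~[~]++++++…
16) q0 h= 4  |~~~~[~]++++++…
17) q0 h= 3  |~~~[~]++++++…
18) q0 h= 2  |~~[~]++++++…
19) q0 h= 1  |~[~]++++++…
20) q0 h= 0  |[~]++++++…
21) q0 h= 0  |[+]++++++…
22) q1 h= 0  |[~]++++++…
23) q1 h= 1  |~[+]++++++…
24) q1 h= 2  |~~[+]++++++…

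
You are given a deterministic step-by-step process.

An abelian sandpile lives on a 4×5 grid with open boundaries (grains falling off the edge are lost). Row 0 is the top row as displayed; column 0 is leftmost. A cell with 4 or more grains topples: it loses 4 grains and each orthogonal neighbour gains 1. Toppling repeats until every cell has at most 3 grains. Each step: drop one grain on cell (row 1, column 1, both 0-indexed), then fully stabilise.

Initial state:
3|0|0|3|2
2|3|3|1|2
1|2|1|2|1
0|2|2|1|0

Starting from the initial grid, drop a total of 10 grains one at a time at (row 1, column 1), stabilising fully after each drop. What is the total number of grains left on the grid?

k=0  3|0|0|3|2
2|3|3|1|2
1|2|1|2|1
0|2|2|1|0
k=1  3|1|1|3|2
3|1|0|2|2
1|3|2|2|1
0|2|2|1|0
k=2  3|1|1|3|2
3|2|0|2|2
1|3|2|2|1
0|2|2|1|0
k=3  3|1|1|3|2
3|3|0|2|2
1|3|2|2|1
0|2|2|1|0
k=4  0|3|1|3|2
1|2|1|2|2
3|0|3|2|1
0|3|2|1|0
k=5  0|3|1|3|2
1|3|1|2|2
3|0|3|2|1
0|3|2|1|0
k=6  1|0|2|3|2
2|1|2|2|2
3|1|3|2|1
0|3|2|1|0
k=7  1|0|2|3|2
2|2|2|2|2
3|1|3|2|1
0|3|2|1|0
k=8  1|0|2|3|2
2|3|2|2|2
3|1|3|2|1
0|3|2|1|0
k=9  1|1|2|3|2
3|0|3|2|2
3|2|3|2|1
0|3|2|1|0
k=10  1|1|2|3|2
3|1|3|2|2
3|2|3|2|1
0|3|2|1|0

37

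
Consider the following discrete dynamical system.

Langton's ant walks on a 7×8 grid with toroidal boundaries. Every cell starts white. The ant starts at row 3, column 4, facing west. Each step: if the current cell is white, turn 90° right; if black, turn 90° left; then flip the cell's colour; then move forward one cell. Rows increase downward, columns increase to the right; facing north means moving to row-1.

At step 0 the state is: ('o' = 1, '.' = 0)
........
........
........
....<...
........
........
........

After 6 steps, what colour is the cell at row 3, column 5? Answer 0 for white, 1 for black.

1

step 0: ........
........
........
....<...
........
........
........
step 1: ........
........
....^...
....o...
........
........
........
step 2: ........
........
....o>..
....o...
........
........
........
step 3: ........
........
....oo..
....ov..
........
........
........
step 4: ........
........
....oo..
....<o..
........
........
........
step 5: ........
........
....oo..
.....o..
....v...
........
........
step 6: ........
........
....oo..
.....o..
...<o...
........
........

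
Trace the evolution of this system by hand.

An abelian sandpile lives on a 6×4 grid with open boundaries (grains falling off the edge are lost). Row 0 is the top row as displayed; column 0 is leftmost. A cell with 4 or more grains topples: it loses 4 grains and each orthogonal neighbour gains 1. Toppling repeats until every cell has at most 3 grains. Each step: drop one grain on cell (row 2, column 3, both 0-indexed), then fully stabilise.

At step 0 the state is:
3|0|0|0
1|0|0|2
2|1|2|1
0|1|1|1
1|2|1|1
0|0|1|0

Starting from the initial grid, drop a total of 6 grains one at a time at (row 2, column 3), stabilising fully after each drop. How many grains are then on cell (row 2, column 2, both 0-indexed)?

step 0: 3|0|0|0
1|0|0|2
2|1|2|1
0|1|1|1
1|2|1|1
0|0|1|0
step 1: 3|0|0|0
1|0|0|2
2|1|2|2
0|1|1|1
1|2|1|1
0|0|1|0
step 2: 3|0|0|0
1|0|0|2
2|1|2|3
0|1|1|1
1|2|1|1
0|0|1|0
step 3: 3|0|0|0
1|0|0|3
2|1|3|0
0|1|1|2
1|2|1|1
0|0|1|0
step 4: 3|0|0|0
1|0|0|3
2|1|3|1
0|1|1|2
1|2|1|1
0|0|1|0
step 5: 3|0|0|0
1|0|0|3
2|1|3|2
0|1|1|2
1|2|1|1
0|0|1|0
step 6: 3|0|0|0
1|0|0|3
2|1|3|3
0|1|1|2
1|2|1|1
0|0|1|0

3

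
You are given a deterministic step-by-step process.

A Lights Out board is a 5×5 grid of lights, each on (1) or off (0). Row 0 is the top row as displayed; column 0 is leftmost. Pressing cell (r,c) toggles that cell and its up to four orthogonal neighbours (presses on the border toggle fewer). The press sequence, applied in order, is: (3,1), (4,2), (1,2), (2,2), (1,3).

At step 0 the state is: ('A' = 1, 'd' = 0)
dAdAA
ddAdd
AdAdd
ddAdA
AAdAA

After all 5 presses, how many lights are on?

14

0) dAdAA
ddAdd
AdAdd
ddAdA
AAdAA
1) dAdAA
ddAdd
AAAdd
AAddA
AddAA
2) dAdAA
ddAdd
AAAdd
AAAdA
AAAdA
3) dAAAA
dAdAd
AAddd
AAAdA
AAAdA
4) dAAAA
dAAAd
AdAAd
AAddA
AAAdA
5) dAAdA
dAddA
AdAdd
AAddA
AAAdA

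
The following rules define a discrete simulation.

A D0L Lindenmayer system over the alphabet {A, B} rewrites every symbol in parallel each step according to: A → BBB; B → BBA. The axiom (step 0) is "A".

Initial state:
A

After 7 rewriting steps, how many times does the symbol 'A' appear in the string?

546

[0] A
[1] BBB
[2] BBABBABBA
[3] BBABBABBBBBABBABBBBBABBABBB
[4] BBABBABBBBBABBABBBBBABBABBABBABBABBBBBABBABBBBBABBABBABBABBABBBBBABBABBBBBABBABBA
[5] BBABBABBBBBABBABBBBBABBABBABBABBABBBBBABBABBBBBABBABBABBAB…ABBABBABBABBBBBABBABBBBBABBABBABBABBABBBBBABBABBBBBABBABBB  (len 243)
[6] BBABBABBBBBABBABBBBBABBABBABBABBABBBBBABBABBBBBABBABBABBAB…ABBABBABBABBBBBABBABBBBBABBABBABBABBABBBBBABBABBBBBABBABBA  (len 729)
[7] BBABBABBBBBABBABBBBBABBABBABBABBABBBBBABBABBBBBABBABBABBAB…ABBABBABBABBBBBABBABBBBBABBABBABBABBABBBBBABBABBBBBABBABBB  (len 2187)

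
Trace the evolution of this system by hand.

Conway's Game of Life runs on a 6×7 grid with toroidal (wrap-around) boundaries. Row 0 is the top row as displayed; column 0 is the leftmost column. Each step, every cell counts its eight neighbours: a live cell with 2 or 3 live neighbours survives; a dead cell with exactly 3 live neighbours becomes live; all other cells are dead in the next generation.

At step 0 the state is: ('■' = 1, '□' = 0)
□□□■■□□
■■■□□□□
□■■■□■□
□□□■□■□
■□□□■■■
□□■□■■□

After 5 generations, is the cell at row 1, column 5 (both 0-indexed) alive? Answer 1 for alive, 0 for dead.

step 0: □□□■■□□
■■■□□□□
□■■■□■□
□□□■□■□
■□□□■■■
□□■□■■□
step 1: □□□□■■□
■□□□□□□
■□□■□□■
■■□■□□□
□□□□□□□
□□□□□□□
step 2: □□□□□□□
■□□□■■□
□□■□□□■
■■■□□□■
□□□□□□□
□□□□□□□
step 3: □□□□□□□
□□□□□■■
□□■■□□□
■■■□□□■
■■□□□□□
□□□□□□□
step 4: □□□□□□□
□□□□□□□
□□■■□■□
□□□■□□■
□□■□□□■
□□□□□□□
step 5: □□□□□□□
□□□□□□□
□□■■■□□
□□□■■■■
□□□□□□□
□□□□□□□

0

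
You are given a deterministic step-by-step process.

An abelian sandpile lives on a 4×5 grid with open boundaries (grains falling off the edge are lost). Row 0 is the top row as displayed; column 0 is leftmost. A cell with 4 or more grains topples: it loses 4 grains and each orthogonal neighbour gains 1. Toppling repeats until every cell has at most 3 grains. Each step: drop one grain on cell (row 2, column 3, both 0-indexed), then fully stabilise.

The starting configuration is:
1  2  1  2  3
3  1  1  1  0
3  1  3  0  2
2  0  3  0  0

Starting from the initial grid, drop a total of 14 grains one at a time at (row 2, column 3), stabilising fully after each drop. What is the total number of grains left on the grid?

40

step 0: 1  2  1  2  3
3  1  1  1  0
3  1  3  0  2
2  0  3  0  0
step 1: 1  2  1  2  3
3  1  1  1  0
3  1  3  1  2
2  0  3  0  0
step 2: 1  2  1  2  3
3  1  1  1  0
3  1  3  2  2
2  0  3  0  0
step 3: 1  2  1  2  3
3  1  1  1  0
3  1  3  3  2
2  0  3  0  0
step 4: 1  2  1  2  3
3  1  2  2  0
3  2  1  1  3
2  1  0  2  0
step 5: 1  2  1  2  3
3  1  2  2  0
3  2  1  2  3
2  1  0  2  0
step 6: 1  2  1  2  3
3  1  2  2  0
3  2  1  3  3
2  1  0  2  0
step 7: 1  2  1  2  3
3  1  2  3  1
3  2  2  1  0
2  1  0  3  1
step 8: 1  2  1  2  3
3  1  2  3  1
3  2  2  2  0
2  1  0  3  1
step 9: 1  2  1  2  3
3  1  2  3  1
3  2  2  3  0
2  1  0  3  1
step 10: 1  2  1  3  3
3  1  3  0  2
3  2  3  2  1
2  1  1  0  2
step 11: 1  2  1  3  3
3  1  3  0  2
3  2  3  3  1
2  1  1  0  2
step 12: 1  2  2  3  3
3  2  0  2  2
3  3  1  1  2
2  1  2  1  2
step 13: 1  2  2  3  3
3  2  0  2  2
3  3  1  2  2
2  1  2  1  2
step 14: 1  2  2  3  3
3  2  0  2  2
3  3  1  3  2
2  1  2  1  2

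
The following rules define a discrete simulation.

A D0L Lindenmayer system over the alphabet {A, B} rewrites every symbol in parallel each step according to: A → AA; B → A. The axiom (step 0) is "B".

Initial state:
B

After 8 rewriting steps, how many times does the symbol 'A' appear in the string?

step 0: B
step 1: A
step 2: AA
step 3: AAAA
step 4: AAAAAAAA
step 5: AAAAAAAAAAAAAAAA
step 6: AAAAAAAAAAAAAAAAAAAAAAAAAAAAAAAA
step 7: AAAAAAAAAAAAAAAAAAAAAAAAAAAAAAAAAAAAAAAAAAAAAAAAAAAAAAAAAAAAAAAA
step 8: AAAAAAAAAAAAAAAAAAAAAAAAAAAAAAAAAAAAAAAAAAAAAAAAAAAAAAAAAA…AAAAAAAAAAAAAAAAAAAAAAAAAAAAAAAAAAAAAAAAAAAAAAAAAAAAAAAAAA  (len 128)

128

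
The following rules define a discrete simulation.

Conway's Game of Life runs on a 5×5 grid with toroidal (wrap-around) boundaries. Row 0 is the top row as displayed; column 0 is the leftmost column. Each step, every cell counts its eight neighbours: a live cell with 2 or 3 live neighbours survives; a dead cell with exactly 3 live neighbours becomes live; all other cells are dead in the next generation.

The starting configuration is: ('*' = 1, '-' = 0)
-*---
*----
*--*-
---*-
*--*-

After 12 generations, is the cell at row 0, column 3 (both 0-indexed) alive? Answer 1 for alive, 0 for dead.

0

step 0: -*---
*----
*--*-
---*-
*--*-
step 1: **--*
**--*
-----
--**-
--*-*
step 2: --*--
-*--*
*****
--**-
--*-*
step 3: ***--
----*
-----
-----
-**--
step 4: *-**-
**---
-----
-----
*-*--
step 5: *-**-
***-*
-----
-----
--***
step 6: -----
*-*-*
**---
---*-
-**-*
step 7: --*-*
*---*
****-
---**
--**-
step 8: ***-*
-----
-**--
*----
--*--
step 9: ****-
---*-
-*---
--*--
--***
step 10: **---
*--**
--*--
-**--
*---*
step 11: -*-*-
*-***
*-*-*
****-
--*-*
step 12: -*---
-----
-----
-----
----*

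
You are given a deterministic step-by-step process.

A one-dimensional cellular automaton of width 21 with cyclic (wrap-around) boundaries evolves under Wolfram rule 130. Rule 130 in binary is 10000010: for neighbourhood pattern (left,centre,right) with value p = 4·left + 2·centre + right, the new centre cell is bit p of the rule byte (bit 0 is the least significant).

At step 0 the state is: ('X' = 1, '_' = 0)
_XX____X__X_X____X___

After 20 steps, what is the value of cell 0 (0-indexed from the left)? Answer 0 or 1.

k=0  _XX____X__X_X____X___
k=1  X_____X__X______X____
k=2  _____X__X______X____X
k=3  ____X__X______X____X_
k=4  ___X__X______X____X__
k=5  __X__X______X____X___
k=6  _X__X______X____X____
k=7  X__X______X____X_____
k=8  __X______X____X_____X
k=9  _X______X____X_____X_
k=10  X______X____X_____X__
k=11  ______X____X_____X__X
k=12  _____X____X_____X__X_
k=13  ____X____X_____X__X__
k=14  ___X____X_____X__X___
k=15  __X____X_____X__X____
k=16  _X____X_____X__X_____
k=17  X____X_____X__X______
k=18  ____X_____X__X______X
k=19  ___X_____X__X______X_
k=20  __X_____X__X______X__

0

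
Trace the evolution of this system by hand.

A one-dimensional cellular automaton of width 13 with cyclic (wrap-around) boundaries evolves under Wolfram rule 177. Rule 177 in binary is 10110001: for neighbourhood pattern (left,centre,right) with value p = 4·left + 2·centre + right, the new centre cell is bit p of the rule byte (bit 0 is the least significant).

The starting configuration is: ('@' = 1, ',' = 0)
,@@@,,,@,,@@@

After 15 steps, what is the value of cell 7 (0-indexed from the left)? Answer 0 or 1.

0

step 0: ,@@@,,,@,,@@@
step 1: @,@,@@,,@,,@,
step 2: ,@,@,,@,,@,,@
step 3: @,@,@,,@,,@,,
step 4: ,@,@,@,,@,,@,
step 5: ,,@,@,@,,@,,@
step 6: @,,@,@,@,,@,,
step 7: ,@,,@,@,@,,@,
step 8: ,,@,,@,@,@,,@
step 9: @,,@,,@,@,@,,
step 10: ,@,,@,,@,@,@,
step 11: ,,@,,@,,@,@,@
step 12: @,,@,,@,,@,@,
step 13: ,@,,@,,@,,@,@
step 14: @,@,,@,,@,,@,
step 15: ,@,@,,@,,@,,@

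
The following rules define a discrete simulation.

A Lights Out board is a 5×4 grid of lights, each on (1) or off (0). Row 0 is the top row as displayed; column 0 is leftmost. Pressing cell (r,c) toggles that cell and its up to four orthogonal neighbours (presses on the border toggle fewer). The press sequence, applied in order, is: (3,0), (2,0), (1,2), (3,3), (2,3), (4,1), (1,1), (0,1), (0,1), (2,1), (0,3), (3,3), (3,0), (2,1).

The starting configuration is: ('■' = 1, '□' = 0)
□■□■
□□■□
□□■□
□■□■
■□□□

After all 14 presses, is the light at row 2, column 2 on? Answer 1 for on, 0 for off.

1

step 0: □■□■
□□■□
□□■□
□■□■
■□□□
step 1: □■□■
□□■□
■□■□
■□□■
□□□□
step 2: □■□■
■□■□
□■■□
□□□■
□□□□
step 3: □■■■
■■□■
□■□□
□□□■
□□□□
step 4: □■■■
■■□■
□■□■
□□■□
□□□■
step 5: □■■■
■■□□
□■■□
□□■■
□□□■
step 6: □■■■
■■□□
□■■□
□■■■
■■■■
step 7: □□■■
□□■□
□□■□
□■■■
■■■■
step 8: ■■□■
□■■□
□□■□
□■■■
■■■■
step 9: □□■■
□□■□
□□■□
□■■■
■■■■
step 10: □□■■
□■■□
■■□□
□□■■
■■■■
step 11: □□□□
□■■■
■■□□
□□■■
■■■■
step 12: □□□□
□■■■
■■□■
□□□□
■■■□
step 13: □□□□
□■■■
□■□■
■■□□
□■■□
step 14: □□□□
□□■■
■□■■
■□□□
□■■□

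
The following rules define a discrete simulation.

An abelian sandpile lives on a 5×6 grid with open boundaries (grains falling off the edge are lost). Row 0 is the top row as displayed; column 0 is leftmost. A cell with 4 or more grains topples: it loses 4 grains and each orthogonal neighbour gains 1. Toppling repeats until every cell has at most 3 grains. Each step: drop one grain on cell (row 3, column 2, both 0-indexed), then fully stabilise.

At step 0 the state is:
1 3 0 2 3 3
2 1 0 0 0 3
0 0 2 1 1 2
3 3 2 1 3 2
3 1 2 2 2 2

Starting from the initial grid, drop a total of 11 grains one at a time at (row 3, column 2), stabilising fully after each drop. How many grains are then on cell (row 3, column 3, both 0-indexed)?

gen 0: 1 3 0 2 3 3
2 1 0 0 0 3
0 0 2 1 1 2
3 3 2 1 3 2
3 1 2 2 2 2
gen 1: 1 3 0 2 3 3
2 1 0 0 0 3
0 0 2 1 1 2
3 3 3 1 3 2
3 1 2 2 2 2
gen 2: 1 3 0 2 3 3
2 1 0 0 0 3
1 1 3 1 1 2
1 1 1 2 3 2
0 3 3 2 2 2
gen 3: 1 3 0 2 3 3
2 1 0 0 0 3
1 1 3 1 1 2
1 1 2 2 3 2
0 3 3 2 2 2
gen 4: 1 3 0 2 3 3
2 1 0 0 0 3
1 1 3 1 1 2
1 1 3 2 3 2
0 3 3 2 2 2
gen 5: 1 3 0 2 3 3
2 1 1 0 0 3
1 2 0 2 1 2
1 3 2 3 3 2
1 0 1 3 2 2
gen 6: 1 3 0 2 3 3
2 1 1 0 0 3
1 2 0 2 1 2
1 3 3 3 3 2
1 0 1 3 2 2
gen 7: 1 3 0 2 3 3
2 1 1 0 0 3
1 3 1 3 2 2
2 0 2 2 1 3
1 1 3 1 0 3
gen 8: 1 3 0 2 3 3
2 1 1 0 0 3
1 3 1 3 2 2
2 0 3 2 1 3
1 1 3 1 0 3
gen 9: 1 3 0 2 3 3
2 1 1 0 0 3
1 3 2 3 2 2
2 1 1 3 1 3
1 2 0 2 0 3
gen 10: 1 3 0 2 3 3
2 1 1 0 0 3
1 3 2 3 2 2
2 1 2 3 1 3
1 2 0 2 0 3
gen 11: 1 3 0 2 3 3
2 1 1 0 0 3
1 3 2 3 2 2
2 1 3 3 1 3
1 2 0 2 0 3

3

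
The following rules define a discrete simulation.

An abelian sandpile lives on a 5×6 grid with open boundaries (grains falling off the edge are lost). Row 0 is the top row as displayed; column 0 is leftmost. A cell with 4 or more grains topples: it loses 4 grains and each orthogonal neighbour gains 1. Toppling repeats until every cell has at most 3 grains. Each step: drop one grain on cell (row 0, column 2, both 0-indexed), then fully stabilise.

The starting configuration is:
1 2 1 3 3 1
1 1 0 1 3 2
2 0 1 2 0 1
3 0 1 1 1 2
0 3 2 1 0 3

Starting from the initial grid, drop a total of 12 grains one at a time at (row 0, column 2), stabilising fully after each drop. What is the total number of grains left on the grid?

48

[0] 1 2 1 3 3 1
1 1 0 1 3 2
2 0 1 2 0 1
3 0 1 1 1 2
0 3 2 1 0 3
[1] 1 2 2 3 3 1
1 1 0 1 3 2
2 0 1 2 0 1
3 0 1 1 1 2
0 3 2 1 0 3
[2] 1 2 3 3 3 1
1 1 0 1 3 2
2 0 1 2 0 1
3 0 1 1 1 2
0 3 2 1 0 3
[3] 1 3 1 1 1 2
1 1 1 3 0 3
2 0 1 2 1 1
3 0 1 1 1 2
0 3 2 1 0 3
[4] 1 3 2 1 1 2
1 1 1 3 0 3
2 0 1 2 1 1
3 0 1 1 1 2
0 3 2 1 0 3
[5] 1 3 3 1 1 2
1 1 1 3 0 3
2 0 1 2 1 1
3 0 1 1 1 2
0 3 2 1 0 3
[6] 2 0 1 2 1 2
1 2 2 3 0 3
2 0 1 2 1 1
3 0 1 1 1 2
0 3 2 1 0 3
[7] 2 0 2 2 1 2
1 2 2 3 0 3
2 0 1 2 1 1
3 0 1 1 1 2
0 3 2 1 0 3
[8] 2 0 3 2 1 2
1 2 2 3 0 3
2 0 1 2 1 1
3 0 1 1 1 2
0 3 2 1 0 3
[9] 2 1 0 3 1 2
1 2 3 3 0 3
2 0 1 2 1 1
3 0 1 1 1 2
0 3 2 1 0 3
[10] 2 1 1 3 1 2
1 2 3 3 0 3
2 0 1 2 1 1
3 0 1 1 1 2
0 3 2 1 0 3
[11] 2 1 2 3 1 2
1 2 3 3 0 3
2 0 1 2 1 1
3 0 1 1 1 2
0 3 2 1 0 3
[12] 2 1 3 3 1 2
1 2 3 3 0 3
2 0 1 2 1 1
3 0 1 1 1 2
0 3 2 1 0 3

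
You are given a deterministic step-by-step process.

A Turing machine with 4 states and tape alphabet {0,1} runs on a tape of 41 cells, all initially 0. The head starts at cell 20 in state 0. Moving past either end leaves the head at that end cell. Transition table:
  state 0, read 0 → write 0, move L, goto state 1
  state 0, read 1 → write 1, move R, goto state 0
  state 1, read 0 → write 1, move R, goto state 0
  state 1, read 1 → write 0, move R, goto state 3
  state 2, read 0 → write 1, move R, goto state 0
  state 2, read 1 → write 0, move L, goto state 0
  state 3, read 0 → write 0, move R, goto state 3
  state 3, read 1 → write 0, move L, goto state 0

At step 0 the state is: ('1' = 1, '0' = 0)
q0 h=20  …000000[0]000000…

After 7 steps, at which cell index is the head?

23

0) q0 h=20  …000000[0]000000…
1) q1 h=19  …000000[0]000000…
2) q0 h=20  …000001[0]000000…
3) q1 h=19  …000000[1]000000…
4) q3 h=20  …000000[0]000000…
5) q3 h=21  …000000[0]000000…
6) q3 h=22  …000000[0]000000…
7) q3 h=23  …000000[0]000000…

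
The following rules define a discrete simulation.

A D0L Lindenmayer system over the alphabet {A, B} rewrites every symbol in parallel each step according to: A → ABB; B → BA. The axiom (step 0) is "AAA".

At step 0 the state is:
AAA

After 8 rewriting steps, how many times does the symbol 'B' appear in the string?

0) AAA
1) ABBABBABB
2) ABBBABAABBBABAABBBABA
3) ABBBABABAABBBAABBABBBABABAABBBAABBABBBABABAABBBAABB
4) ABBBABABAABBBAABBBAABBABBBABABAABBABBBABAABBBABABAABBBAABB…BBABABAABBABBBABAABBBABABAABBBAABBBAABBABBBABABAABBABBBABA  (len 123)
5) ABBBABABAABBBAABBBAABBABBBABABAABBABBBABABAABBABBBABAABBBA…BAABBABBBABAABBBABABAABBBAABBBAABBABBBABAABBBABABAABBBAABB  (len 297)
6) ABBBABABAABBBAABBBAABBABBBABABAABBABBBABABAABBABBBABAABBBA…ABBBABABAABBBAABBABBBABABAABBBAABBBAABBABBBABABAABBABBBABA  (len 717)
7) ABBBABABAABBBAABBBAABBABBBABABAABBABBBABABAABBABBBABAABBBA…BAABBABBBABAABBBABABAABBBAABBBAABBABBBABAABBBABABAABBBAABB  (len 1731)
8) ABBBABABAABBBAABBBAABBABBBABABAABBABBBABABAABBABBBABAABBBA…ABBBABABAABBBAABBABBBABABAABBBAABBBAABBABBBABABAABBABBBABA  (len 4179)

2448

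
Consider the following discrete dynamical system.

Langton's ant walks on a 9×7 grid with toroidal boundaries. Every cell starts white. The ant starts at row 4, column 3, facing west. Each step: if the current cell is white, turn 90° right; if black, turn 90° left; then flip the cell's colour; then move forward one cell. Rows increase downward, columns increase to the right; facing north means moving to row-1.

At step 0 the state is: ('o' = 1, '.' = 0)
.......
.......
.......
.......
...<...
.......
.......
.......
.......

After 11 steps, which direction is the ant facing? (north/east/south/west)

0) .......
.......
.......
.......
...<...
.......
.......
.......
.......
1) .......
.......
.......
...^...
...o...
.......
.......
.......
.......
2) .......
.......
.......
...o>..
...o...
.......
.......
.......
.......
3) .......
.......
.......
...oo..
...ov..
.......
.......
.......
.......
4) .......
.......
.......
...oo..
...<o..
.......
.......
.......
.......
5) .......
.......
.......
...oo..
....o..
...v...
.......
.......
.......
6) .......
.......
.......
...oo..
....o..
..<o...
.......
.......
.......
7) .......
.......
.......
...oo..
..^.o..
..oo...
.......
.......
.......
8) .......
.......
.......
...oo..
..o>o..
..oo...
.......
.......
.......
9) .......
.......
.......
...oo..
..ooo..
..ov...
.......
.......
.......
10) .......
.......
.......
...oo..
..ooo..
..o.>..
.......
.......
.......
11) .......
.......
.......
...oo..
..ooo..
..o.o..
....v..
.......
.......

south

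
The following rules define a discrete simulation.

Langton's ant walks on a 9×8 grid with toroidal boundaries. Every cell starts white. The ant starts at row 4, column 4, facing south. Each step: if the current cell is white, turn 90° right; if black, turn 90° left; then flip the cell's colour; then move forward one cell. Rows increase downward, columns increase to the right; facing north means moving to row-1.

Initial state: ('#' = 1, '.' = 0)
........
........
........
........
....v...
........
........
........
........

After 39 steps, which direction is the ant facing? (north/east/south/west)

west

0) ........
........
........
........
....v...
........
........
........
........
1) ........
........
........
........
...<#...
........
........
........
........
2) ........
........
........
...^....
...##...
........
........
........
........
3) ........
........
........
...#>...
...##...
........
........
........
........
4) ........
........
........
...##...
...#v...
........
........
........
........
5) ........
........
........
...##...
...#.>..
........
........
........
........
6) ........
........
........
...##...
...#.#..
.....v..
........
........
........
7) ........
........
........
...##...
...#.#..
....<#..
........
........
........
8) ........
........
........
...##...
...#^#..
....##..
........
........
........
9) ........
........
........
...##...
...##>..
....##..
........
........
........
10) ........
........
........
...##^..
...##...
....##..
........
........
........
11) ........
........
........
...###>.
...##...
....##..
........
........
........
12) ........
........
........
...####.
...##.v.
....##..
........
........
........
13) ........
........
........
...####.
...##<#.
....##..
........
........
........
14) ........
........
........
...##^#.
...####.
....##..
........
........
........
15) ........
........
........
...#<.#.
...####.
....##..
........
........
........
16) ........
........
........
...#..#.
...#v##.
....##..
........
........
........
17) ........
........
........
...#..#.
...#.>#.
....##..
........
........
........
18) ........
........
........
...#.^#.
...#..#.
....##..
........
........
........
19) ........
........
........
...#.#>.
...#..#.
....##..
........
........
........
20) ........
........
......^.
...#.#..
...#..#.
....##..
........
........
........
21) ........
........
......#>
...#.#..
...#..#.
....##..
........
........
........
22) ........
........
......##
...#.#.v
...#..#.
....##..
........
........
........
23) ........
........
......##
...#.#<#
...#..#.
....##..
........
........
........
24) ........
........
......^#
...#.###
...#..#.
....##..
........
........
........
25) ........
........
.....<.#
...#.###
...#..#.
....##..
........
........
........
26) ........
.....^..
.....#.#
...#.###
...#..#.
....##..
........
........
........
27) ........
.....#>.
.....#.#
...#.###
...#..#.
....##..
........
........
........
28) ........
.....##.
.....#v#
...#.###
...#..#.
....##..
........
........
........
29) ........
.....##.
.....<##
...#.###
...#..#.
....##..
........
........
........
30) ........
.....##.
......##
...#.v##
...#..#.
....##..
........
........
........
31) ........
.....##.
......##
...#..>#
...#..#.
....##..
........
........
........
32) ........
.....##.
......^#
...#...#
...#..#.
....##..
........
........
........
33) ........
.....##.
.....<.#
...#...#
...#..#.
....##..
........
........
........
34) ........
.....^#.
.....#.#
...#...#
...#..#.
....##..
........
........
........
35) ........
....<.#.
.....#.#
...#...#
...#..#.
....##..
........
........
........
36) ....^...
....#.#.
.....#.#
...#...#
...#..#.
....##..
........
........
........
37) ....#>..
....#.#.
.....#.#
...#...#
...#..#.
....##..
........
........
........
38) ....##..
....#v#.
.....#.#
...#...#
...#..#.
....##..
........
........
........
39) ....##..
....<##.
.....#.#
...#...#
...#..#.
....##..
........
........
........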